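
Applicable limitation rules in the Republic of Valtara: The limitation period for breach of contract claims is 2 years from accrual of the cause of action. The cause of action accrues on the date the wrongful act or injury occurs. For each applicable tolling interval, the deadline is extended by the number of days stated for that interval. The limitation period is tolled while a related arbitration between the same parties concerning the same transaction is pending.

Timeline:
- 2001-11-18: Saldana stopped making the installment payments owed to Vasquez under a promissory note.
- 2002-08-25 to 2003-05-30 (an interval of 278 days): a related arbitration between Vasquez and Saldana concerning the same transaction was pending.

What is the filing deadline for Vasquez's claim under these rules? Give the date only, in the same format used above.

The claim accrued on 2001-11-18, when the wrongful act occurred.
2 years from 2001-11-18 is 2003-11-18.
The period was tolled for 278 days by the pending related arbitration (2002-08-25 to 2003-05-30), pushing the deadline to 2004-08-22.

2004-08-22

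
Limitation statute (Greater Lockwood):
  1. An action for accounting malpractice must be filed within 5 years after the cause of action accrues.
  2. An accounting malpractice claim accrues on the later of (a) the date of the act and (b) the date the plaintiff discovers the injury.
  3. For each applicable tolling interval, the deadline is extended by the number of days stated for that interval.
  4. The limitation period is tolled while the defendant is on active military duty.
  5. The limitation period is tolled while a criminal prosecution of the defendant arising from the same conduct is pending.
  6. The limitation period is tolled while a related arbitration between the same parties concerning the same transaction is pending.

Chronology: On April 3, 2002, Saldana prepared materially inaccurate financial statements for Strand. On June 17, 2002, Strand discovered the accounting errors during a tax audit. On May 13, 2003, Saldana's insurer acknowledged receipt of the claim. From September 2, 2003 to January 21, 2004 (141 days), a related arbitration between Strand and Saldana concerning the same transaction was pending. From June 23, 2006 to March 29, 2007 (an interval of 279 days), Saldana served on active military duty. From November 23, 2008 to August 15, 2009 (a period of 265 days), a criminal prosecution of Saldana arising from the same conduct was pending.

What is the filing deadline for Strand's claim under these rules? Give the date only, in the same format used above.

August 10, 2008

The claim accrued on June 17, 2002 — the later of the April 3, 2002 act and the June 17, 2002 discovery.
Adding the 5 years base period to June 17, 2002 gives a deadline of June 17, 2007, before any tolling.
The pending related arbitration from September 2, 2003 to January 21, 2004 tolled the period for 141 days, extending the deadline to November 5, 2007.
The period was tolled for 279 days by the defendant's active military service (June 23, 2006 to March 29, 2007), pushing the deadline to August 10, 2008.
The pending criminal prosecution starting November 23, 2008 came too late — the period had run on August 10, 2008 — and so does not extend the deadline.
The other events in the timeline have no effect on the limitation period under the stated rules.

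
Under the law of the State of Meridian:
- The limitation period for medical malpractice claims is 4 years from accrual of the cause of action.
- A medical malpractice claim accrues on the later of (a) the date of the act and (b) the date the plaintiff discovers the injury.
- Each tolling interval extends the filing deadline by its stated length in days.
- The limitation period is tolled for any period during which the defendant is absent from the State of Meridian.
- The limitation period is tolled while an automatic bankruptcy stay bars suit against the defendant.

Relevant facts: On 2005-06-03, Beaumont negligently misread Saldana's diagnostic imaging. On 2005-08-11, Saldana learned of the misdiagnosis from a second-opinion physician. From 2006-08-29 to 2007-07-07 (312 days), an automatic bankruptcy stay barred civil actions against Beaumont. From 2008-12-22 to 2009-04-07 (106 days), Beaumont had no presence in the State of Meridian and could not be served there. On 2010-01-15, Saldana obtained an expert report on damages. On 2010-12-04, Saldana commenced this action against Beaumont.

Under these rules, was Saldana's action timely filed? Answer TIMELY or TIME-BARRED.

TIME-BARRED

Taking the later of the act (2005-06-03) and discovery (2005-08-11), the claim accrued on 2005-08-11.
4 years from 2005-08-11 is 2009-08-11.
Because the automatic bankruptcy stay ran from 2006-08-29 to 2007-07-07, the deadline is extended by 312 days to 2010-06-19.
The period was tolled for 106 days by the defendant's absence from the jurisdiction (2008-12-22 to 2009-04-07), pushing the deadline to 2010-10-03.
The other events in the timeline have no effect on the limitation period under the stated rules.
Saldana filed on 2010-12-04, after the 2010-10-03 deadline, so the action is time-barred.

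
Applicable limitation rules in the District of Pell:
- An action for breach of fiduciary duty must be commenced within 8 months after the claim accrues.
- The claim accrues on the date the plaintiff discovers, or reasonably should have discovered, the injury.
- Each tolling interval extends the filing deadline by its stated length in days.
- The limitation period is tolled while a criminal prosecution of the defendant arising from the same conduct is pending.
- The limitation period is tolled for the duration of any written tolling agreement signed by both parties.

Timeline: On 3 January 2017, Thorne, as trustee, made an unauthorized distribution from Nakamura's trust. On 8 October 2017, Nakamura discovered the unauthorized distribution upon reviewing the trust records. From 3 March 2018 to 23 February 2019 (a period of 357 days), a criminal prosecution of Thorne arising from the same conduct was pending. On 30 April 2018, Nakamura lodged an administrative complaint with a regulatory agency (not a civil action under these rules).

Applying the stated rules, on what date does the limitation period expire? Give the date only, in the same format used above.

Accrual is tied to discovery, so the period began on 8 October 2017 rather than on 3 January 2017 when the act occurred.
Adding the 8 months base period to 8 October 2017 gives a deadline of 8 June 2018, before any tolling.
The period was tolled for 357 days by the pending criminal prosecution (3 March 2018 to 23 February 2019), pushing the deadline to 31 May 2019.
Nothing else in the chronology tolls or restarts the period.

31 May 2019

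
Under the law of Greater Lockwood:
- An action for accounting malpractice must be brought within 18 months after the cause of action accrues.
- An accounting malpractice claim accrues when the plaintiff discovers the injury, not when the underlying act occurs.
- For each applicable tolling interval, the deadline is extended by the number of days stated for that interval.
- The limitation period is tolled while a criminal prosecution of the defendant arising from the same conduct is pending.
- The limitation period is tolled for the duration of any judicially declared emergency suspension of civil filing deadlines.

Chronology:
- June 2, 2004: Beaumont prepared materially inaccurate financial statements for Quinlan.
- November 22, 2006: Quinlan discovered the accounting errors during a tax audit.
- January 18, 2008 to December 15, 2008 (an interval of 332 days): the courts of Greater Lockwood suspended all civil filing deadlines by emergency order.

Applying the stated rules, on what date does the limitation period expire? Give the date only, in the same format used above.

April 19, 2009

The claim did not accrue until Quinlan discovered the injury on November 22, 2006; the June 2, 2004 act date does not start the clock under the stated rule.
Adding the 18 months base period to November 22, 2006 gives a deadline of May 22, 2008, before any tolling.
The period was tolled for 332 days by the emergency suspension of filing deadlines (January 18, 2008 to December 15, 2008), pushing the deadline to April 19, 2009.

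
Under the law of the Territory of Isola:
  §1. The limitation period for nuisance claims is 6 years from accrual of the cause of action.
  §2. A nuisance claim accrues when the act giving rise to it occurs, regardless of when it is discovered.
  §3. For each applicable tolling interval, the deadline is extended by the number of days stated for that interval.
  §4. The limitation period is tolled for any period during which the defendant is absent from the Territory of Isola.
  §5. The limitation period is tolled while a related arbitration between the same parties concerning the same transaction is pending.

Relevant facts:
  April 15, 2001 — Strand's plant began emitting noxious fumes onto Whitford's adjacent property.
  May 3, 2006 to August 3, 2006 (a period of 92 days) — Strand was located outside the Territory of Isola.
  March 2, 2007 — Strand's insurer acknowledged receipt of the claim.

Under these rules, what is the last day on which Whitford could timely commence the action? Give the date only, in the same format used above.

The cause of action accrued on April 15, 2001, the date of the act.
The untolled deadline — 6 years after April 15, 2001 — is April 15, 2007.
Because the defendant's absence from the jurisdiction ran from May 3, 2006 to August 3, 2006, the deadline is extended by 92 days to July 16, 2007.
The other events in the timeline have no effect on the limitation period under the stated rules.

July 16, 2007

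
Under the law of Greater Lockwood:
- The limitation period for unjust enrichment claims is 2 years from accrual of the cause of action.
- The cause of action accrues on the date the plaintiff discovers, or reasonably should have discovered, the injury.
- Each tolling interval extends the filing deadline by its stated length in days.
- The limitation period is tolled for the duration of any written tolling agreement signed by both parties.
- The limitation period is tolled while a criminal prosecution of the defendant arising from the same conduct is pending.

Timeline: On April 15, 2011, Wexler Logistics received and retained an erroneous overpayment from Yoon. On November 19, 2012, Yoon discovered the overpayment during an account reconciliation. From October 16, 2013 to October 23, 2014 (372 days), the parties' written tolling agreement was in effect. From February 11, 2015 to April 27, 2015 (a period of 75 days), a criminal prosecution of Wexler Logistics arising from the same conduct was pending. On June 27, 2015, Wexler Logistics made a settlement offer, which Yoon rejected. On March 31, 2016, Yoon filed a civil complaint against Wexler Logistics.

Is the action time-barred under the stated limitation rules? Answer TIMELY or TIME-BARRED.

TIME-BARRED

Under the discovery rule, the claim accrued on November 19, 2012, when Yoon discovered the injury — not on the April 15, 2011 date of the underlying act.
Adding the 2 years base period to November 19, 2012 gives a deadline of November 19, 2014, before any tolling.
The period was tolled for 372 days by the written tolling agreement (October 16, 2013 to October 23, 2014), pushing the deadline to November 26, 2015.
The pending criminal prosecution from February 11, 2015 to April 27, 2015 tolled the period for 75 days, extending the deadline to February 9, 2016.
None of the other events listed affects the running of the period under the stated rules.
Filing on March 31, 2016 missed the February 9, 2016 deadline — the action is time-barred.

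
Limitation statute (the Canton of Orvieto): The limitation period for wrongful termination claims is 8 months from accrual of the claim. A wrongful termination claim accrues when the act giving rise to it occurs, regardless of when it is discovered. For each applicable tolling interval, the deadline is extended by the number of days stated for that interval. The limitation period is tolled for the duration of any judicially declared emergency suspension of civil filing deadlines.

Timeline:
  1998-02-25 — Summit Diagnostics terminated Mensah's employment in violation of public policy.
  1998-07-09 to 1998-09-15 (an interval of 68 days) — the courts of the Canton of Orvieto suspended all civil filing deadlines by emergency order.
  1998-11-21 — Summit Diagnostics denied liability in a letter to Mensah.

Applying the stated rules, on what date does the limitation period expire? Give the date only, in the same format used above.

1999-01-01

The claim accrued on 1998-02-25, when the wrongful act occurred.
8 months from 1998-02-25 is 1998-10-25.
The period was tolled for 68 days by the emergency suspension of filing deadlines (1998-07-09 to 1998-09-15), pushing the deadline to 1999-01-01.
The other events in the timeline have no effect on the limitation period under the stated rules.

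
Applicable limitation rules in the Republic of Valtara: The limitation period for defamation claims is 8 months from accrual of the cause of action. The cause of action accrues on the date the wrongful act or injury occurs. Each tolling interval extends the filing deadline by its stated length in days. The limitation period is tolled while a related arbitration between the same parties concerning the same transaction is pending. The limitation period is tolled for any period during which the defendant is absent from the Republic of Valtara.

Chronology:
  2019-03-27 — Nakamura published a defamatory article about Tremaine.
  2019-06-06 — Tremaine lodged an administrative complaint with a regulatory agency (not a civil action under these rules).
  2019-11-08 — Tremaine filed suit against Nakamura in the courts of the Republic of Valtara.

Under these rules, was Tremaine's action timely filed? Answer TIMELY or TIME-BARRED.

TIMELY

The limitation period began to run on 2019-03-27.
The untolled deadline — 8 months after 2019-03-27 — is 2019-11-27.
The other events in the timeline have no effect on the limitation period under the stated rules.
Tremaine filed on 2019-11-08, before the 2019-11-27 deadline, so the action is timely.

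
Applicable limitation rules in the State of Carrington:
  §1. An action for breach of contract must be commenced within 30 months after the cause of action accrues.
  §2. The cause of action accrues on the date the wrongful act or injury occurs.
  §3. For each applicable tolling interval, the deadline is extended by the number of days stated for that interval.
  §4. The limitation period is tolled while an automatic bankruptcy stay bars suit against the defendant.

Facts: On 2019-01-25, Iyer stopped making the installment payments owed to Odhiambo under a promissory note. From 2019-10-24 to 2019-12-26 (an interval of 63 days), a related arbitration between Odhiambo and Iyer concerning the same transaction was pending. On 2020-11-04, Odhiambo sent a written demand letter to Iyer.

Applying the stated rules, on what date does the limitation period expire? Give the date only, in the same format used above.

The cause of action accrued on 2019-01-25, the date of the act.
Adding the 30 months base period to 2019-01-25 gives a deadline of 2021-07-25, before any tolling.
Although a pending arbitration ran from 2019-10-24 to 2019-12-26, the stated rules do not make that a tolling event, so it is disregarded.
None of the other events listed affects the running of the period under the stated rules.

2021-07-25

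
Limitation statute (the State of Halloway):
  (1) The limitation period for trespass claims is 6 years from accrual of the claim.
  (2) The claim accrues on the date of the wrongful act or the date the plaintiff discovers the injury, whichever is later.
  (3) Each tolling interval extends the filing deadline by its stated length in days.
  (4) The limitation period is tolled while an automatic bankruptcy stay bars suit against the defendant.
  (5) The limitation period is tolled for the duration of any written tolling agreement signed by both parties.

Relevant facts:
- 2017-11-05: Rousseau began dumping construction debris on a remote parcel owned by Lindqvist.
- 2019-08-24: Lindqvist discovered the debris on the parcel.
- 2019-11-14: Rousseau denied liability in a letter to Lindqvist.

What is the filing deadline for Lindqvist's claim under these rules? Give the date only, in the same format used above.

The claim accrued on 2019-08-24 — the later of the 2017-11-05 act and the 2019-08-24 discovery.
The untolled deadline — 6 years after 2019-08-24 — is 2025-08-24.
None of the other events listed affects the running of the period under the stated rules.

2025-08-24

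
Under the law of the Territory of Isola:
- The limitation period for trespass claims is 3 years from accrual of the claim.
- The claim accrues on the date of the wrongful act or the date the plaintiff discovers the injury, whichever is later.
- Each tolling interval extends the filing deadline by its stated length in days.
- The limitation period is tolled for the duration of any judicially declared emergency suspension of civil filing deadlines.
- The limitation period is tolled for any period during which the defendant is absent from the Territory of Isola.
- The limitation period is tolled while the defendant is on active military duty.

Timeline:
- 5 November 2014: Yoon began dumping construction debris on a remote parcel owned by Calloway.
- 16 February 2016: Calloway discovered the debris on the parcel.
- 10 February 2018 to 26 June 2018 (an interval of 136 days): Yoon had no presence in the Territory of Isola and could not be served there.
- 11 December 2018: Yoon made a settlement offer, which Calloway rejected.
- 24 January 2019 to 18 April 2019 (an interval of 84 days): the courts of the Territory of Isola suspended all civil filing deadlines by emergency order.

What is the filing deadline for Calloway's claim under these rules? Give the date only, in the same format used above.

Because discovery on 16 February 2016 post-dates the 5 November 2014 act, accrual under the later-of rule falls on 16 February 2016.
Adding the 3 years base period to 16 February 2016 gives a deadline of 16 February 2019, before any tolling.
Because the defendant's absence from the jurisdiction ran from 10 February 2018 to 26 June 2018, the deadline is extended by 136 days to 2 July 2019.
The period was tolled for 84 days by the emergency suspension of filing deadlines (24 January 2019 to 18 April 2019), pushing the deadline to 24 September 2019.
None of the other events listed affects the running of the period under the stated rules.

24 September 2019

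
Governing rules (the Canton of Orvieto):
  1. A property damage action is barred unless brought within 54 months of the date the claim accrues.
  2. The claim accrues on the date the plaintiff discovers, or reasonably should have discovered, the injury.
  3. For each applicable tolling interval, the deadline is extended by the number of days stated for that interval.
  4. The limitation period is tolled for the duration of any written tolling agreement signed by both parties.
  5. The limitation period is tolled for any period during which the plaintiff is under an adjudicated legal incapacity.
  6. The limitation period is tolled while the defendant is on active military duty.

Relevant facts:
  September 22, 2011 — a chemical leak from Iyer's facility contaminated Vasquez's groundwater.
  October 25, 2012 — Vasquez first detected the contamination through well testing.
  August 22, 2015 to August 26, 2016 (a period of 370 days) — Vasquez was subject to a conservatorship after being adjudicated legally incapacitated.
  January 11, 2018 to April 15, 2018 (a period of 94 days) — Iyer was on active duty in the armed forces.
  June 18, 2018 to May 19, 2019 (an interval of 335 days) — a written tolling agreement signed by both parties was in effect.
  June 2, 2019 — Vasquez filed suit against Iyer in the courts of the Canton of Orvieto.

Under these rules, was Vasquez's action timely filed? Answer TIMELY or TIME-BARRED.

TIMELY

Accrual is tied to discovery, so the period began on October 25, 2012 rather than on September 22, 2011 when the act occurred.
The untolled deadline — 54 months after October 25, 2012 — is April 25, 2017.
The period was tolled for 370 days by the plaintiff's legal incapacity (August 22, 2015 to August 26, 2016), pushing the deadline to April 30, 2018.
The period was tolled for 94 days by the defendant's active military service (January 11, 2018 to April 15, 2018), pushing the deadline to August 2, 2018.
The period was tolled for 335 days by the written tolling agreement (June 18, 2018 to May 19, 2019), pushing the deadline to July 3, 2019.
Vasquez filed on June 2, 2019, before the July 3, 2019 deadline, so the action is timely.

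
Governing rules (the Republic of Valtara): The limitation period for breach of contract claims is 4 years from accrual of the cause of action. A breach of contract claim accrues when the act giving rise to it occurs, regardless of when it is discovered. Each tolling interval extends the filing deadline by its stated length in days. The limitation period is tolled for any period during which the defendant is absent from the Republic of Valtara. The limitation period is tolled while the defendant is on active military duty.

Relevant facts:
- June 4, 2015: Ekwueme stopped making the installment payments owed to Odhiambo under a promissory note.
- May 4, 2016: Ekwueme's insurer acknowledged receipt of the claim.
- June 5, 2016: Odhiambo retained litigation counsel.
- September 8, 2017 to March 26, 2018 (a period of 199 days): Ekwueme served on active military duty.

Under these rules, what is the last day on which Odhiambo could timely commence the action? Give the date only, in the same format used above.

December 20, 2019

The claim accrued on June 4, 2015, when the wrongful act occurred.
Adding the 4 years base period to June 4, 2015 gives a deadline of June 4, 2019, before any tolling.
Because the defendant's active military service ran from September 8, 2017 to March 26, 2018, the deadline is extended by 199 days to December 20, 2019.
Nothing else in the chronology tolls or restarts the period.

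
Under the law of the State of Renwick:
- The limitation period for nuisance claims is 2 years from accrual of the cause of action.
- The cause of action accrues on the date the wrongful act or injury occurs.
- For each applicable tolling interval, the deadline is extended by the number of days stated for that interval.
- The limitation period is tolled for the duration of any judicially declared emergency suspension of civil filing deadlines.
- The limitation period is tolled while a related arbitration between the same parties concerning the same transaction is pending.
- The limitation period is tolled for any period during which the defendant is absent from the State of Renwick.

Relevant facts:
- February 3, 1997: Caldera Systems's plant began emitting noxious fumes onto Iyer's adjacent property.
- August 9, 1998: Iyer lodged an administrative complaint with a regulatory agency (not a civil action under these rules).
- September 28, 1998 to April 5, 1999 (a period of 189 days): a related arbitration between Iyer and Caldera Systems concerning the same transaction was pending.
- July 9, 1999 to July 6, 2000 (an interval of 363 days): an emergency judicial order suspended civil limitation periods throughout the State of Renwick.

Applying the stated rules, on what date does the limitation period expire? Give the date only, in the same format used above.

The claim accrued on February 3, 1997, when the wrongful act occurred.
Adding the 2 years base period to February 3, 1997 gives a deadline of February 3, 1999, before any tolling.
Because the pending related arbitration ran from September 28, 1998 to April 5, 1999, the deadline is extended by 189 days to August 11, 1999.
The period was tolled for 363 days by the emergency suspension of filing deadlines (July 9, 1999 to July 6, 2000), pushing the deadline to August 8, 2000.
None of the other events listed affects the running of the period under the stated rules.

August 8, 2000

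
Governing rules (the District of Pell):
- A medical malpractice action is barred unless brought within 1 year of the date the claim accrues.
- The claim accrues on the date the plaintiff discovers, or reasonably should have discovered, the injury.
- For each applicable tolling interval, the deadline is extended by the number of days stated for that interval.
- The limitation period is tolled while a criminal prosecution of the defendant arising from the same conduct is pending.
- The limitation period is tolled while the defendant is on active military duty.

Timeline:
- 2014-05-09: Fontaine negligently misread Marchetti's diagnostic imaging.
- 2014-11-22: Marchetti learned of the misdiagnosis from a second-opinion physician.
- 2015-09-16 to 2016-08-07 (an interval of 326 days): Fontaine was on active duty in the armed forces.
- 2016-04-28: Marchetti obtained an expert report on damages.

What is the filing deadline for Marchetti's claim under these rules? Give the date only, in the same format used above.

Under the discovery rule, the claim accrued on 2014-11-22, when Marchetti discovered the injury — not on the 2014-05-09 date of the underlying act.
Adding the 1 year base period to 2014-11-22 gives a deadline of 2015-11-22, before any tolling.
The defendant's active military service from 2015-09-16 to 2016-08-07 tolled the period for 326 days, extending the deadline to 2016-10-13.
Nothing else in the chronology tolls or restarts the period.

2016-10-13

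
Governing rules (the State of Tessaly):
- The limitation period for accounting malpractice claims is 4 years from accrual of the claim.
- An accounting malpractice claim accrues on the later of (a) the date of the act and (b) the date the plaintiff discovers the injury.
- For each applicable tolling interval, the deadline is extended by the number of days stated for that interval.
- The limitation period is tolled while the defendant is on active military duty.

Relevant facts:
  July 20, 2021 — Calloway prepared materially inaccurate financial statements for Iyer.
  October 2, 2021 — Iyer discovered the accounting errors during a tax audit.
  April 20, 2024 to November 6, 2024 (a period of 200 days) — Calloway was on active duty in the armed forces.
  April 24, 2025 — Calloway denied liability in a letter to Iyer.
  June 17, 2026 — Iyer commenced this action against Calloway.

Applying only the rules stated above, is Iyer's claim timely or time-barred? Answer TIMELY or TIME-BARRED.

TIME-BARRED

Taking the later of the act (July 20, 2021) and discovery (October 2, 2021), the claim accrued on October 2, 2021.
Adding the 4 years base period to October 2, 2021 gives a deadline of October 2, 2025, before any tolling.
Because the defendant's active military service ran from April 20, 2024 to November 6, 2024, the deadline is extended by 200 days to April 20, 2026.
Nothing else in the chronology tolls or restarts the period.
Iyer filed on June 17, 2026, after the April 20, 2026 deadline, so the action is time-barred.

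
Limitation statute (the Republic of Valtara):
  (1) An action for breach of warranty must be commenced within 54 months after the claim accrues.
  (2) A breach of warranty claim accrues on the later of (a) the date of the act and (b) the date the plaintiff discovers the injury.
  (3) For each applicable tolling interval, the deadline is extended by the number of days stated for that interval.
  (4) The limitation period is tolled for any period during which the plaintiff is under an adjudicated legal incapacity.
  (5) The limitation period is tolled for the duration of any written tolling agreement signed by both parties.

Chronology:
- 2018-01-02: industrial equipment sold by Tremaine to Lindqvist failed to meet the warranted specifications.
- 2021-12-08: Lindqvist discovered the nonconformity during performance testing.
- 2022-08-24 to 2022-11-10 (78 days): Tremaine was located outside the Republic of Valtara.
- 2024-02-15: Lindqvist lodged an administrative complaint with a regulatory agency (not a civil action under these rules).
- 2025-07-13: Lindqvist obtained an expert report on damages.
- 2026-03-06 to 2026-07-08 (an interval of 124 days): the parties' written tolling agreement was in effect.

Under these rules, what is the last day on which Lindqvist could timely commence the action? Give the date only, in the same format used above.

Taking the later of the act (2018-01-02) and discovery (2021-12-08), the claim accrued on 2021-12-08.
Adding the 54 months base period to 2021-12-08 gives a deadline of 2026-06-08, before any tolling.
The period was tolled for 124 days by the written tolling agreement (2026-03-06 to 2026-07-08), pushing the deadline to 2026-10-10.
Although the defendant's absence ran from 2022-08-24 to 2022-11-10, the stated rules do not make that a tolling event, so it is disregarded.
None of the other events listed affects the running of the period under the stated rules.

2026-10-10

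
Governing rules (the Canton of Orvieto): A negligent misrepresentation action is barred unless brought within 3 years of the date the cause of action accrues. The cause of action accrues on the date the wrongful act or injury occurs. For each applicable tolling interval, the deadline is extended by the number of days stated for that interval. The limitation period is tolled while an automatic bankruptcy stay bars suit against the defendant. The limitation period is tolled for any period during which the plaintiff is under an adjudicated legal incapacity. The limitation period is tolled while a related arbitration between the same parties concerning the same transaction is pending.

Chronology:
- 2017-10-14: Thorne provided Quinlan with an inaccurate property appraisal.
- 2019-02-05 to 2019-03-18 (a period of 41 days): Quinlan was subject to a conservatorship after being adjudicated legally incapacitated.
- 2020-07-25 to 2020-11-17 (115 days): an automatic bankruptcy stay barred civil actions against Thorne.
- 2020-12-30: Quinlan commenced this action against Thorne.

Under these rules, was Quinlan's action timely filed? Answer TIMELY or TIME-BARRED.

The cause of action accrued on 2017-10-14, the date of the act.
Adding the 3 years base period to 2017-10-14 gives a deadline of 2020-10-14, before any tolling.
The plaintiff's legal incapacity from 2019-02-05 to 2019-03-18 tolled the period for 41 days, extending the deadline to 2020-11-24.
The period was tolled for 115 days by the automatic bankruptcy stay (2020-07-25 to 2020-11-17), pushing the deadline to 2021-03-19.
The 2020-12-30 filing precedes the 2021-03-19 deadline; the claim is timely.

TIMELY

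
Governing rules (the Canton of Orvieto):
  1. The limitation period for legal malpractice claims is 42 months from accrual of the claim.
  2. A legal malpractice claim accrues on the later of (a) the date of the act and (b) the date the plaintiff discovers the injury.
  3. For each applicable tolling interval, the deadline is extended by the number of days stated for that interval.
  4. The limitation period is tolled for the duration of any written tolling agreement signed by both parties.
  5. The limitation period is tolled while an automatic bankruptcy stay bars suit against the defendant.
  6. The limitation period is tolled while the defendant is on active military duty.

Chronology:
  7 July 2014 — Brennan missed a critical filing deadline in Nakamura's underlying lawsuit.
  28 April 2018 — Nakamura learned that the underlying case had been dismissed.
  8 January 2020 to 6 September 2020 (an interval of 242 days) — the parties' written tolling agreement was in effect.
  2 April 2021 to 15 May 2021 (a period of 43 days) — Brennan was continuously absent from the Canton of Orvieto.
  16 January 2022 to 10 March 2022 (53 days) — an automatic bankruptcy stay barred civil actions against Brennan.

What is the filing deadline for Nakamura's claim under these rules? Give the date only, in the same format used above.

19 August 2022

Because discovery on 28 April 2018 post-dates the 7 July 2014 act, accrual under the later-of rule falls on 28 April 2018.
42 months from 28 April 2018 is 28 October 2021.
The written tolling agreement from 8 January 2020 to 6 September 2020 tolled the period for 242 days, extending the deadline to 27 June 2022.
Because the automatic bankruptcy stay ran from 16 January 2022 to 10 March 2022, the deadline is extended by 53 days to 19 August 2022.
No stated provision tolls the period for the defendant's absence, so the interval from 2 April 2021 to 15 May 2021 has no effect on the deadline.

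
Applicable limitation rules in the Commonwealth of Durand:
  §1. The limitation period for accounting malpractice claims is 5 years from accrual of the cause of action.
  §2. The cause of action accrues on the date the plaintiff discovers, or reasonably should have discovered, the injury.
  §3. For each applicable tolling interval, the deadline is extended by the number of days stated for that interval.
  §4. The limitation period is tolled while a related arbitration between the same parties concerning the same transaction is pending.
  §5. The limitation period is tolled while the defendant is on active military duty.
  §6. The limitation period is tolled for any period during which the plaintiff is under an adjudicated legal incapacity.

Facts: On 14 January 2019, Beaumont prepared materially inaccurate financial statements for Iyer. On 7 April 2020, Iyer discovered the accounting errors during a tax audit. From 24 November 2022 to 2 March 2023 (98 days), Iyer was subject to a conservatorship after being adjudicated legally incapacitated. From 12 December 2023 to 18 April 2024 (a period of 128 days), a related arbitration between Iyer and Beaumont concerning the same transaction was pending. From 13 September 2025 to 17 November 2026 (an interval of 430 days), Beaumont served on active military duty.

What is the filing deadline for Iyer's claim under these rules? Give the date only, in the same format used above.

Accrual is tied to discovery, so the period began on 7 April 2020 rather than on 14 January 2019 when the act occurred.
5 years from 7 April 2020 is 7 April 2025.
Because the plaintiff's legal incapacity ran from 24 November 2022 to 2 March 2023, the deadline is extended by 98 days to 14 July 2025.
Because the pending related arbitration ran from 12 December 2023 to 18 April 2024, the deadline is extended by 128 days to 19 November 2025.
The period was tolled for 430 days by the defendant's active military service (13 September 2025 to 17 November 2026), pushing the deadline to 23 January 2027.

23 January 2027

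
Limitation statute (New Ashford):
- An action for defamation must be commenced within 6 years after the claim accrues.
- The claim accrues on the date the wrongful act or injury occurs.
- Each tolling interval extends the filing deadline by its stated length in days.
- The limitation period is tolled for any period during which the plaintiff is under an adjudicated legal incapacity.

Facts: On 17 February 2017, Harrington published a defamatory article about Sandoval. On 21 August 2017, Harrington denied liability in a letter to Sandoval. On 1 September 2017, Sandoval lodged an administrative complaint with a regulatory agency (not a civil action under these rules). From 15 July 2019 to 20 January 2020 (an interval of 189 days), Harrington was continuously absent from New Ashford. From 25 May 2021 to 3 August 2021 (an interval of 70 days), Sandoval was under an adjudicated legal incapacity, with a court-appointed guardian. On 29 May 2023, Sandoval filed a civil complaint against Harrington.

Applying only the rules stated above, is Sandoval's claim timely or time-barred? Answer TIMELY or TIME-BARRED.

TIME-BARRED

The claim accrued on 17 February 2017, when the wrongful act occurred.
The untolled deadline — 6 years after 17 February 2017 — is 17 February 2023.
The period was tolled for 70 days by the plaintiff's legal incapacity (25 May 2021 to 3 August 2021), pushing the deadline to 28 April 2023.
Although the defendant's absence ran from 15 July 2019 to 20 January 2020, the stated rules do not make that a tolling event, so it is disregarded.
Nothing else in the chronology tolls or restarts the period.
Filing on 29 May 2023 missed the 28 April 2023 deadline — the action is time-barred.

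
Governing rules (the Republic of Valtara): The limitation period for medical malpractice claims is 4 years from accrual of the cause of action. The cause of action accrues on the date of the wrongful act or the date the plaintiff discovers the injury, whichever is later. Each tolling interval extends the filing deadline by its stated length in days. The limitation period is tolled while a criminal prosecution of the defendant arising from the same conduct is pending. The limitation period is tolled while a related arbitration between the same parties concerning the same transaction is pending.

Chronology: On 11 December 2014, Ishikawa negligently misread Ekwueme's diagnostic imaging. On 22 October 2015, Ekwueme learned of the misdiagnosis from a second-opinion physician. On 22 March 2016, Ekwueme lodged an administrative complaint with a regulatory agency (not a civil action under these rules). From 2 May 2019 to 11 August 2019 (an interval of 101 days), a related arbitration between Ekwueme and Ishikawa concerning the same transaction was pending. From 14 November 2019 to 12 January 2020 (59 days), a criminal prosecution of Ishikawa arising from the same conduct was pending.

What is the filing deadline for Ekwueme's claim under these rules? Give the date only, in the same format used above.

The claim accrued on 22 October 2015 — the later of the 11 December 2014 act and the 22 October 2015 discovery.
Adding the 4 years base period to 22 October 2015 gives a deadline of 22 October 2019, before any tolling.
The period was tolled for 101 days by the pending related arbitration (2 May 2019 to 11 August 2019), pushing the deadline to 31 January 2020.
The pending criminal prosecution from 14 November 2019 to 12 January 2020 tolled the period for 59 days, extending the deadline to 30 March 2020.
Nothing else in the chronology tolls or restarts the period.

30 March 2020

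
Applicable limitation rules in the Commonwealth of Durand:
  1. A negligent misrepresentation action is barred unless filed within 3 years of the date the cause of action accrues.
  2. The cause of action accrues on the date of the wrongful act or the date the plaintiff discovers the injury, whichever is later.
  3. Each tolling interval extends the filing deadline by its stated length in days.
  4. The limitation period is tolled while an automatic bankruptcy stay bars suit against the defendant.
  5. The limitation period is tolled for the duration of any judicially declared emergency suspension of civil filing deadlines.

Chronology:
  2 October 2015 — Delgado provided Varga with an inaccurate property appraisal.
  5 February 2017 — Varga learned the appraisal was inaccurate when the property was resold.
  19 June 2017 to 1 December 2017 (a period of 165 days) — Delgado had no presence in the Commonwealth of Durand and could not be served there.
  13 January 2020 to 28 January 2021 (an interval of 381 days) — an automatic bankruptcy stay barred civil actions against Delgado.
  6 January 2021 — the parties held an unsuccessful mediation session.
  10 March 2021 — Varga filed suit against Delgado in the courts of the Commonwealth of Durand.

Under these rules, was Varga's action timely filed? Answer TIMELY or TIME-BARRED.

TIME-BARRED

Taking the later of the act (2 October 2015) and discovery (5 February 2017), the claim accrued on 5 February 2017.
Adding the 3 years base period to 5 February 2017 gives a deadline of 5 February 2020, before any tolling.
Because the automatic bankruptcy stay ran from 13 January 2020 to 28 January 2021, the deadline is extended by 381 days to 20 February 2021.
Although the defendant's absence ran from 19 June 2017 to 1 December 2017, the stated rules do not make that a tolling event, so it is disregarded.
Nothing else in the chronology tolls or restarts the period.
Filing on 10 March 2021 missed the 20 February 2021 deadline — the action is time-barred.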